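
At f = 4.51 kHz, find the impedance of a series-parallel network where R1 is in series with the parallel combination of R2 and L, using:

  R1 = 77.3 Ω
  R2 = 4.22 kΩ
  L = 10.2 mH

Step 1 — Angular frequency: ω = 2π·f = 2π·4510 = 2.834e+04 rad/s.
Step 2 — Component impedances:
  R1: Z = R = 77.3 Ω
  R2: Z = R = 4220 Ω
  L: Z = jωL = j·2.834e+04·0.0102 = 0 + j289 Ω
Step 3 — Parallel branch: R2 || L = 1/(1/R2 + 1/L) = 19.7 + j287.7 Ω.
Step 4 — Series with R1: Z_total = R1 + (R2 || L) = 97 + j287.7 Ω = 303.6∠71.4° Ω.

Z = 97 + j287.7 Ω = 303.6∠71.4° Ω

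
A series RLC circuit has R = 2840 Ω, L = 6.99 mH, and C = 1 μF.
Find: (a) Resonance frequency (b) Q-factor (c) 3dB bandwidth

Step 1 — Resonance: ω₀ = 1/√(LC) = 1/√(0.00699·1e-06) = 1.196e+04 rad/s.
Step 2 — f₀ = ω₀/(2π) = 1904 Hz.
Step 3 — Series Q: Q = ω₀L/R = 1.196e+04·0.00699/2840 = 0.02944.
Step 4 — Bandwidth: Δω = ω₀/Q = 4.063e+05 rad/s; BW = Δω/(2π) = 6.466e+04 Hz.

(a) f₀ = 1904 Hz  (b) Q = 0.02944  (c) BW = 6.466e+04 Hz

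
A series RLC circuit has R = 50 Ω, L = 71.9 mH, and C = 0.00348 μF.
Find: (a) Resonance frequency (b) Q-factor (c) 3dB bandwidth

Step 1 — Resonance: ω₀ = 1/√(LC) = 1/√(0.0719·3.48e-09) = 6.322e+04 rad/s.
Step 2 — f₀ = ω₀/(2π) = 1.006e+04 Hz.
Step 3 — Series Q: Q = ω₀L/R = 6.322e+04·0.0719/50 = 90.91.
Step 4 — Bandwidth: Δω = ω₀/Q = 695.4 rad/s; BW = Δω/(2π) = 110.7 Hz.

(a) f₀ = 1.006e+04 Hz  (b) Q = 90.91  (c) BW = 110.7 Hz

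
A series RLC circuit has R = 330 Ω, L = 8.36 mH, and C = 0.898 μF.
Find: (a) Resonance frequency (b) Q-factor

Step 1 — Resonance condition Im(Z)=0 gives ω₀ = 1/√(LC).
Step 2 — ω₀ = 1/√(0.00836·8.98e-07) = 1.154e+04 rad/s.
Step 3 — f₀ = ω₀/(2π) = 1837 Hz.
Step 4 — Series Q: Q = ω₀L/R = 1.154e+04·0.00836/330 = 0.2924.

(a) f₀ = 1837 Hz  (b) Q = 0.2924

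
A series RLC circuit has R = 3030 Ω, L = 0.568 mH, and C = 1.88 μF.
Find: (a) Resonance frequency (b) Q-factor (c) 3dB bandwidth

Step 1 — Resonance condition Im(Z)=0 gives ω₀ = 1/√(LC).
Step 2 — ω₀ = 1/√(0.000568·1.88e-06) = 3.06e+04 rad/s.
Step 3 — f₀ = ω₀/(2π) = 4870 Hz.
Step 4 — Series Q: Q = ω₀L/R = 3.06e+04·0.000568/3030 = 0.005737.
Step 5 — 3dB bandwidth: Δω = ω₀/Q = 5.335e+06 rad/s; BW = Δω/(2π) = 8.49e+05 Hz.

(a) f₀ = 4870 Hz  (b) Q = 0.005737  (c) BW = 8.49e+05 Hz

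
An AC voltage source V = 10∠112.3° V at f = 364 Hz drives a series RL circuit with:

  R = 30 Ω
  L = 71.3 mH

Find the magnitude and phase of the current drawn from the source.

Step 1 — Angular frequency: ω = 2π·f = 2π·364 = 2287 rad/s.
Step 2 — Component impedances:
  R: Z = R = 30 Ω
  L: Z = jωL = j·2287·0.0713 = 0 + j163.1 Ω
Step 3 — Series combination: Z_total = R + L = 30 + j163.1 Ω = 165.8∠79.6° Ω.
Step 4 — Source phasor: V = 10∠112.3° V = -3.795 + j9.252 V.
Step 5 — Ohm's law: I = V / Z_total = (-3.795 + j9.252) / (30 + j163.1) = 0.05074 + j0.0326 A.
Step 6 — Convert to polar: |I| = 0.06031 A, ∠I = 32.7°.

I = 0.06031∠32.7° A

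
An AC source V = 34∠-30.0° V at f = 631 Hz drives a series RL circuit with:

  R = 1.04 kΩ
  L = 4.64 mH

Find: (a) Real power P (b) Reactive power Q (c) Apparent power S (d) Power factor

Step 1 — Angular frequency: ω = 2π·f = 2π·631 = 3965 rad/s.
Step 2 — Component impedances:
  R: Z = R = 1040 Ω
  L: Z = jωL = j·3965·0.00464 = 0 + j18.4 Ω
Step 3 — Series combination: Z_total = R + L = 1040 + j18.4 Ω = 1040∠1.0° Ω.
Step 4 — Source phasor: V = 34∠-30.0° V = 29.44 - j17 V.
Step 5 — Current: I = V / Z = 0.02801 - j0.01684 A = 0.03269∠-31.0° A.
Step 6 — Complex power: S = V·I* = 1.111 + j0.01966 VA.
Step 7 — Real power: P = Re(S) = 1.111 W.
Step 8 — Reactive power: Q = Im(S) = 0.01966 VAR.
Step 9 — Apparent power: |S| = 1.111 VA.
Step 10 — Power factor: PF = P/|S| = 0.9998 (lagging).

(a) P = 1.111 W  (b) Q = 0.01966 VAR  (c) S = 1.111 VA  (d) PF = 0.9998 (lagging)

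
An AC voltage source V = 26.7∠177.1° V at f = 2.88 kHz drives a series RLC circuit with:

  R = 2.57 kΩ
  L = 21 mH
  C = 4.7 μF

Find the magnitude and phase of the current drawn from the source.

Step 1 — Angular frequency: ω = 2π·f = 2π·2880 = 1.81e+04 rad/s.
Step 2 — Component impedances:
  R: Z = R = 2570 Ω
  L: Z = jωL = j·1.81e+04·0.021 = 0 + j380 Ω
  C: Z = 1/(jωC) = -j/(ω·C) = 0 - j11.76 Ω
Step 3 — Series combination: Z_total = R + L + C = 2570 + j368.2 Ω = 2596∠8.2° Ω.
Step 4 — Source phasor: V = 26.7∠177.1° V = -26.67 + j1.351 V.
Step 5 — Ohm's law: I = V / Z_total = (-26.67 + j1.351) / (2570 + j368.2) = -0.01009 + j0.001972 A.
Step 6 — Convert to polar: |I| = 0.01028 A, ∠I = 168.9°.

I = 0.01028∠168.9° A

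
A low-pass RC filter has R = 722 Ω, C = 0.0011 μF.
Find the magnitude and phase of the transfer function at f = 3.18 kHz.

Step 1 — Angular frequency: ω = 2π·3180 = 1.998e+04 rad/s.
Step 2 — Transfer function: H(jω) = 1/(1 + jωRC).
Step 3 — Denominator: 1 + jωRC = 1 + j·1.998e+04·722·1.1e-09 = 1 + j0.01587.
Step 4 — H = 0.9997 - j0.01586.
Step 5 — Magnitude: |H| = 0.9999 (-0.0 dB); phase: φ = -0.9°.

|H| = 0.9999 (-0.0 dB), φ = -0.9°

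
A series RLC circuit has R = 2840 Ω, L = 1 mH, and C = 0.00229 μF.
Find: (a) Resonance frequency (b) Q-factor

Step 1 — Resonance condition Im(Z)=0 gives ω₀ = 1/√(LC).
Step 2 — ω₀ = 1/√(0.001·2.29e-09) = 6.608e+05 rad/s.
Step 3 — f₀ = ω₀/(2π) = 1.052e+05 Hz.
Step 4 — Series Q: Q = ω₀L/R = 6.608e+05·0.001/2840 = 0.2327.

(a) f₀ = 1.052e+05 Hz  (b) Q = 0.2327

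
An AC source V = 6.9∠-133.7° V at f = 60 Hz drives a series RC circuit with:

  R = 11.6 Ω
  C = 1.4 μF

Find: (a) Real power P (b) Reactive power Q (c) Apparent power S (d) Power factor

Step 1 — Angular frequency: ω = 2π·f = 2π·60 = 377 rad/s.
Step 2 — Component impedances:
  R: Z = R = 11.6 Ω
  C: Z = 1/(jωC) = -j/(ω·C) = 0 - j1895 Ω
Step 3 — Series combination: Z_total = R + C = 11.6 - j1895 Ω = 1895∠-89.6° Ω.
Step 4 — Source phasor: V = 6.9∠-133.7° V = -4.767 - j4.988 V.
Step 5 — Current: I = V / Z = 0.002617 - j0.002532 A = 0.003642∠-44.1° A.
Step 6 — Complex power: S = V·I* = 0.0001538 - j0.02513 VA.
Step 7 — Real power: P = Re(S) = 0.0001538 W.
Step 8 — Reactive power: Q = Im(S) = -0.02513 VAR.
Step 9 — Apparent power: |S| = 0.02513 VA.
Step 10 — Power factor: PF = P/|S| = 0.006122 (leading).

(a) P = 0.0001538 W  (b) Q = -0.02513 VAR  (c) S = 0.02513 VA  (d) PF = 0.006122 (leading)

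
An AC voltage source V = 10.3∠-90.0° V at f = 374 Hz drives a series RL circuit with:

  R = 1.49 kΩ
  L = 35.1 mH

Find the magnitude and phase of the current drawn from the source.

Step 1 — Angular frequency: ω = 2π·f = 2π·374 = 2350 rad/s.
Step 2 — Component impedances:
  R: Z = R = 1490 Ω
  L: Z = jωL = j·2350·0.0351 = 0 + j82.48 Ω
Step 3 — Series combination: Z_total = R + L = 1490 + j82.48 Ω = 1492∠3.2° Ω.
Step 4 — Source phasor: V = 10.3∠-90.0° V = 0 - j10.3 V.
Step 5 — Ohm's law: I = V / Z_total = (0 - j10.3) / (1490 + j82.48) = -0.0003815 - j0.006892 A.
Step 6 — Convert to polar: |I| = 0.006902 A, ∠I = -93.2°.

I = 0.006902∠-93.2° A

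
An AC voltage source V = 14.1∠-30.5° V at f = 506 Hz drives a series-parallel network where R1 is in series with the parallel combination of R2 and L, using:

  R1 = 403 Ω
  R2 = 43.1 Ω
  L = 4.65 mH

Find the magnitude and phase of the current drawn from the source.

Step 1 — Angular frequency: ω = 2π·f = 2π·506 = 3179 rad/s.
Step 2 — Component impedances:
  R1: Z = R = 403 Ω
  R2: Z = R = 43.1 Ω
  L: Z = jωL = j·3179·0.00465 = 0 + j14.78 Ω
Step 3 — Parallel branch: R2 || L = 1/(1/R2 + 1/L) = 4.537 + j13.23 Ω.
Step 4 — Series with R1: Z_total = R1 + (R2 || L) = 407.5 + j13.23 Ω = 407.8∠1.9° Ω.
Step 5 — Source phasor: V = 14.1∠-30.5° V = 12.15 - j7.156 V.
Step 6 — Ohm's law: I = V / Z_total = (12.15 - j7.156) / (407.5 + j13.23) = 0.02921 - j0.01851 A.
Step 7 — Convert to polar: |I| = 0.03458 A, ∠I = -32.4°.

I = 0.03458∠-32.4° A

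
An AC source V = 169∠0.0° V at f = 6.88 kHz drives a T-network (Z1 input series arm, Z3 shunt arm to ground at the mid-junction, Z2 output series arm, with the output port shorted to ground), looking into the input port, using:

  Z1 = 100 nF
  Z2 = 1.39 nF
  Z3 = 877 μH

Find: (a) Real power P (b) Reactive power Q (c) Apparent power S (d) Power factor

Step 1 — Angular frequency: ω = 2π·f = 2π·6880 = 4.323e+04 rad/s.
Step 2 — Component impedances:
  Z1: Z = 1/(jωC) = -j/(ω·C) = 0 - j231.3 Ω
  Z2: Z = 1/(jωC) = -j/(ω·C) = 0 - j1.664e+04 Ω
  Z3: Z = jωL = j·4.323e+04·0.000877 = 0 + j37.91 Ω
Step 3 — With the output port shorted to ground, the output series arm Z2 runs from the junction to ground; the shunt arm Z3 also runs from the junction to ground. They appear in parallel: Z3 || Z2 = 0 + j38 Ω.
Step 4 — Series with input arm Z1: Z_in = Z1 + (Z3 || Z2) = 0 - j193.3 Ω = 193.3∠-90.0° Ω.
Step 5 — Source phasor: V = 169∠0.0° V = 169 V.
Step 6 — Current: I = V / Z = 0 + j0.8741 A = 0.8741∠90.0° A.
Step 7 — Complex power: S = V·I* = 0 - j147.7 VA.
Step 8 — Real power: P = Re(S) = 0 W.
Step 9 — Reactive power: Q = Im(S) = -147.7 VAR.
Step 10 — Apparent power: |S| = 147.7 VA.
Step 11 — Power factor: PF = P/|S| = 0 (leading).

(a) P = 0 W  (b) Q = -147.7 VAR  (c) S = 147.7 VA  (d) PF = 0 (leading)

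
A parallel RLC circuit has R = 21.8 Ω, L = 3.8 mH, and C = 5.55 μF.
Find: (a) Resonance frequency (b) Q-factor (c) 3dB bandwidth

Step 1 — Resonance: ω₀ = 1/√(LC) = 1/√(0.0038·5.55e-06) = 6886 rad/s.
Step 2 — f₀ = ω₀/(2π) = 1096 Hz.
Step 3 — Parallel Q: Q = R/(ω₀L) = 21.8/(6886·0.0038) = 0.8331.
Step 4 — Bandwidth: Δω = ω₀/Q = 8265 rad/s; BW = Δω/(2π) = 1315 Hz.

(a) f₀ = 1096 Hz  (b) Q = 0.8331  (c) BW = 1315 Hz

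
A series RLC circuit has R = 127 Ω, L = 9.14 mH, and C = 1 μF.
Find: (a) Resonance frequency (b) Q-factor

Step 1 — Resonance condition Im(Z)=0 gives ω₀ = 1/√(LC).
Step 2 — ω₀ = 1/√(0.00914·1e-06) = 1.046e+04 rad/s.
Step 3 — f₀ = ω₀/(2π) = 1665 Hz.
Step 4 — Series Q: Q = ω₀L/R = 1.046e+04·0.00914/127 = 0.7528.

(a) f₀ = 1665 Hz  (b) Q = 0.7528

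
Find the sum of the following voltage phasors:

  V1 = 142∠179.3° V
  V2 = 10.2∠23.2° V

Step 1 — Convert each phasor to rectangular form:
  V1 = 142·(cos(179.3°) + j·sin(179.3°)) = -142 + j1.735 V
  V2 = 10.2·(cos(23.2°) + j·sin(23.2°)) = 9.375 + j4.018 V
Step 2 — Sum components: V_total = -132.6 + j5.753 V.
Step 3 — Convert to polar: |V_total| = 132.7 V, ∠V_total = 177.5°.

V_total = 132.7∠177.5° V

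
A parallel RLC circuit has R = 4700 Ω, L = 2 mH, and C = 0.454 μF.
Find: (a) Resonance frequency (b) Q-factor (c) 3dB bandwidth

Step 1 — Resonance: ω₀ = 1/√(LC) = 1/√(0.002·4.54e-07) = 3.319e+04 rad/s.
Step 2 — f₀ = ω₀/(2π) = 5282 Hz.
Step 3 — Parallel Q: Q = R/(ω₀L) = 4700/(3.319e+04·0.002) = 70.81.
Step 4 — Bandwidth: Δω = ω₀/Q = 468.6 rad/s; BW = Δω/(2π) = 74.59 Hz.

(a) f₀ = 5282 Hz  (b) Q = 70.81  (c) BW = 74.59 Hz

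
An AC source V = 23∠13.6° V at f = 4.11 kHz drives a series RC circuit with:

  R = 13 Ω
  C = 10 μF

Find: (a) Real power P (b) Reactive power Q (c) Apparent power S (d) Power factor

Step 1 — Angular frequency: ω = 2π·f = 2π·4110 = 2.582e+04 rad/s.
Step 2 — Component impedances:
  R: Z = R = 13 Ω
  C: Z = 1/(jωC) = -j/(ω·C) = 0 - j3.872 Ω
Step 3 — Series combination: Z_total = R + C = 13 - j3.872 Ω = 13.56∠-16.6° Ω.
Step 4 — Source phasor: V = 23∠13.6° V = 22.36 + j5.408 V.
Step 5 — Current: I = V / Z = 1.466 + j0.8526 A = 1.696∠30.2° A.
Step 6 — Complex power: S = V·I* = 37.38 - j11.13 VA.
Step 7 — Real power: P = Re(S) = 37.38 W.
Step 8 — Reactive power: Q = Im(S) = -11.13 VAR.
Step 9 — Apparent power: |S| = 39 VA.
Step 10 — Power factor: PF = P/|S| = 0.9584 (leading).

(a) P = 37.38 W  (b) Q = -11.13 VAR  (c) S = 39 VA  (d) PF = 0.9584 (leading)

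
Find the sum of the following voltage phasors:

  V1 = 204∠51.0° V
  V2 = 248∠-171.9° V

Step 1 — Convert each phasor to rectangular form:
  V1 = 204·(cos(51.0°) + j·sin(51.0°)) = 128.4 + j158.5 V
  V2 = 248·(cos(-171.9°) + j·sin(-171.9°)) = -245.5 - j34.94 V
Step 2 — Sum components: V_total = -117.1 + j123.6 V.
Step 3 — Convert to polar: |V_total| = 170.3 V, ∠V_total = 133.5°.

V_total = 170.3∠133.5° V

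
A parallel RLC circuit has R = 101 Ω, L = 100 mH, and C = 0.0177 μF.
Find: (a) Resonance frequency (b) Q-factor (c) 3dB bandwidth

Step 1 — Resonance: ω₀ = 1/√(LC) = 1/√(0.1·1.77e-08) = 2.377e+04 rad/s.
Step 2 — f₀ = ω₀/(2π) = 3783 Hz.
Step 3 — Parallel Q: Q = R/(ω₀L) = 101/(2.377e+04·0.1) = 0.04249.
Step 4 — Bandwidth: Δω = ω₀/Q = 5.594e+05 rad/s; BW = Δω/(2π) = 8.903e+04 Hz.

(a) f₀ = 3783 Hz  (b) Q = 0.04249  (c) BW = 8.903e+04 Hz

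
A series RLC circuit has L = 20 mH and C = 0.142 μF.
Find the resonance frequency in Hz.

Step 1 — Resonance condition Im(Z)=0 gives ω₀ = 1/√(LC).
Step 2 — ω₀ = 1/√(0.02·1.42e-07) = 1.876e+04 rad/s.
Step 3 — f₀ = ω₀/(2π) = 2986 Hz.

f₀ = 2986 Hz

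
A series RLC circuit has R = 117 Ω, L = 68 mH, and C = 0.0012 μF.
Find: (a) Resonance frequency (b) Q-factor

Step 1 — Resonance condition Im(Z)=0 gives ω₀ = 1/√(LC).
Step 2 — ω₀ = 1/√(0.068·1.2e-09) = 1.107e+05 rad/s.
Step 3 — f₀ = ω₀/(2π) = 1.762e+04 Hz.
Step 4 — Series Q: Q = ω₀L/R = 1.107e+05·0.068/117 = 64.34.

(a) f₀ = 1.762e+04 Hz  (b) Q = 64.34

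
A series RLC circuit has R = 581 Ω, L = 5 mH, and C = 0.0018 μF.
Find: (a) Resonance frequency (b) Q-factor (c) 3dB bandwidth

Step 1 — Resonance: ω₀ = 1/√(LC) = 1/√(0.005·1.8e-09) = 3.333e+05 rad/s.
Step 2 — f₀ = ω₀/(2π) = 5.305e+04 Hz.
Step 3 — Series Q: Q = ω₀L/R = 3.333e+05·0.005/581 = 2.869.
Step 4 — Bandwidth: Δω = ω₀/Q = 1.162e+05 rad/s; BW = Δω/(2π) = 1.849e+04 Hz.

(a) f₀ = 5.305e+04 Hz  (b) Q = 2.869  (c) BW = 1.849e+04 Hz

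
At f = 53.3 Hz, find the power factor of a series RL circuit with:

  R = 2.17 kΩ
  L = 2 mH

Step 1 — Angular frequency: ω = 2π·f = 2π·53.3 = 334.9 rad/s.
Step 2 — Component impedances:
  R: Z = R = 2170 Ω
  L: Z = jωL = j·334.9·0.002 = 0 + j0.6698 Ω
Step 3 — Series combination: Z_total = R + L = 2170 + j0.6698 Ω = 2170∠0.0° Ω.
Step 4 — Power factor: PF = cos(φ) = Re(Z)/|Z| = 2170/2170 = 1.
Step 5 — Type: Im(Z) = 0.6698 ⇒ lagging (phase φ = 0.0°).

PF = 1 (lagging, φ = 0.0°)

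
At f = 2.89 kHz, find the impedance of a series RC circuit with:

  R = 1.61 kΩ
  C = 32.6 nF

Step 1 — Angular frequency: ω = 2π·f = 2π·2890 = 1.816e+04 rad/s.
Step 2 — Component impedances:
  R: Z = R = 1610 Ω
  C: Z = 1/(jωC) = -j/(ω·C) = 0 - j1689 Ω
Step 3 — Series combination: Z_total = R + C = 1610 - j1689 Ω = 2334∠-46.4° Ω.

Z = 1610 - j1689 Ω = 2334∠-46.4° Ω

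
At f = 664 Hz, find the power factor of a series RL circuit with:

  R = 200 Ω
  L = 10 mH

Step 1 — Angular frequency: ω = 2π·f = 2π·664 = 4172 rad/s.
Step 2 — Component impedances:
  R: Z = R = 200 Ω
  L: Z = jωL = j·4172·0.01 = 0 + j41.72 Ω
Step 3 — Series combination: Z_total = R + L = 200 + j41.72 Ω = 204.3∠11.8° Ω.
Step 4 — Power factor: PF = cos(φ) = Re(Z)/|Z| = 200/204.31 = 0.9789.
Step 5 — Type: Im(Z) = 41.72 ⇒ lagging (phase φ = 11.8°).

PF = 0.9789 (lagging, φ = 11.8°)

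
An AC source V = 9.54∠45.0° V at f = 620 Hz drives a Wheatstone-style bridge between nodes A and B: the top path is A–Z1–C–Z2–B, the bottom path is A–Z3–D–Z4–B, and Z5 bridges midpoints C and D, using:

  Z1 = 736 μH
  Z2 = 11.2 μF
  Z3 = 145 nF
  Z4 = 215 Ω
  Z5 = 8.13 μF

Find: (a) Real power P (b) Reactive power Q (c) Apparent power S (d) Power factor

Step 1 — Angular frequency: ω = 2π·f = 2π·620 = 3896 rad/s.
Step 2 — Component impedances:
  Z1: Z = jωL = j·3896·0.000736 = 0 + j2.867 Ω
  Z2: Z = 1/(jωC) = -j/(ω·C) = 0 - j22.92 Ω
  Z3: Z = 1/(jωC) = -j/(ω·C) = 0 - j1770 Ω
  Z4: Z = R = 215 Ω
  Z5: Z = 1/(jωC) = -j/(ω·C) = 0 - j31.57 Ω
Step 3 — Bridge requires nodal analysis (the Z5 bridge couples midpoints C and D, so the two paths cannot be reduced to a simple series/parallel combination). Setting node B to ground and injecting 1 A at node A, the 3-node admittance system at A, C, D solves to V_A = Z_AB = 2.289 - j19.47 Ω = 19.61∠-83.3° Ω.
Step 4 — Source phasor: V = 9.54∠45.0° V = 6.746 + j6.746 V.
Step 5 — Current: I = V / Z = -0.3015 + j0.3818 A = 0.4865∠128.3° A.
Step 6 — Complex power: S = V·I* = 0.5417 - j4.61 VA.
Step 7 — Real power: P = Re(S) = 0.5417 W.
Step 8 — Reactive power: Q = Im(S) = -4.61 VAR.
Step 9 — Apparent power: |S| = 4.642 VA.
Step 10 — Power factor: PF = P/|S| = 0.1167 (leading).

(a) P = 0.5417 W  (b) Q = -4.61 VAR  (c) S = 4.642 VA  (d) PF = 0.1167 (leading)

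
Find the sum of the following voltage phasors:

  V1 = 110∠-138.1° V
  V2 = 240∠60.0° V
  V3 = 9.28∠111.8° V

Step 1 — Convert each phasor to rectangular form:
  V1 = 110·(cos(-138.1°) + j·sin(-138.1°)) = -81.87 - j73.46 V
  V2 = 240·(cos(60.0°) + j·sin(60.0°)) = 120 + j207.8 V
  V3 = 9.28·(cos(111.8°) + j·sin(111.8°)) = -3.446 + j8.616 V
Step 2 — Sum components: V_total = 34.68 + j143 V.
Step 3 — Convert to polar: |V_total| = 147.1 V, ∠V_total = 76.4°.

V_total = 147.1∠76.4° V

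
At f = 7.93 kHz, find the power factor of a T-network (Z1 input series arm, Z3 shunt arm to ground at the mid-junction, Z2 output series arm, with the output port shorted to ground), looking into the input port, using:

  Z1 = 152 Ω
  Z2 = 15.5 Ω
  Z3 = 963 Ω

Step 1 — Angular frequency: ω = 2π·f = 2π·7930 = 4.983e+04 rad/s.
Step 2 — Component impedances:
  Z1: Z = R = 152 Ω
  Z2: Z = R = 15.5 Ω
  Z3: Z = R = 963 Ω
Step 3 — With the output port shorted to ground, the output series arm Z2 runs from the junction to ground; the shunt arm Z3 also runs from the junction to ground. They appear in parallel: Z3 || Z2 = 15.25 Ω.
Step 4 — Series with input arm Z1: Z_in = Z1 + (Z3 || Z2) = 167.3 Ω = 167.3∠0.0° Ω.
Step 5 — Power factor: PF = cos(φ) = Re(Z)/|Z| = 167.3/167.3 = 1.
Step 6 — Type: Im(Z) = 0 ⇒ unity (phase φ = 0.0°).

PF = 1 (unity, φ = 0.0°)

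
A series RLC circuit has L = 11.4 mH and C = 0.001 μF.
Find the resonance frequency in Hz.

Step 1 — Resonance condition Im(Z)=0 gives ω₀ = 1/√(LC).
Step 2 — ω₀ = 1/√(0.0114·1e-09) = 2.962e+05 rad/s.
Step 3 — f₀ = ω₀/(2π) = 4.714e+04 Hz.

f₀ = 4.714e+04 Hz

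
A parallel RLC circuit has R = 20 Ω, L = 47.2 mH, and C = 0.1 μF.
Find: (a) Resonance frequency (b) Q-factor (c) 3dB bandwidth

Step 1 — Resonance: ω₀ = 1/√(LC) = 1/√(0.0472·1e-07) = 1.456e+04 rad/s.
Step 2 — f₀ = ω₀/(2π) = 2317 Hz.
Step 3 — Parallel Q: Q = R/(ω₀L) = 20/(1.456e+04·0.0472) = 0.02911.
Step 4 — Bandwidth: Δω = ω₀/Q = 5e+05 rad/s; BW = Δω/(2π) = 7.958e+04 Hz.

(a) f₀ = 2317 Hz  (b) Q = 0.02911  (c) BW = 7.958e+04 Hz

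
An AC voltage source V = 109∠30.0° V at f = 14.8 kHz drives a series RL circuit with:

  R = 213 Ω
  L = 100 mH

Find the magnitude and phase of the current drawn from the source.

Step 1 — Angular frequency: ω = 2π·f = 2π·1.48e+04 = 9.299e+04 rad/s.
Step 2 — Component impedances:
  R: Z = R = 213 Ω
  L: Z = jωL = j·9.299e+04·0.1 = 0 + j9299 Ω
Step 3 — Series combination: Z_total = R + L = 213 + j9299 Ω = 9302∠88.7° Ω.
Step 4 — Source phasor: V = 109∠30.0° V = 94.4 + j54.5 V.
Step 5 — Ohm's law: I = V / Z_total = (94.4 + j54.5) / (213 + j9299) = 0.00609 - j0.01001 A.
Step 6 — Convert to polar: |I| = 0.01172 A, ∠I = -58.7°.

I = 0.01172∠-58.7° A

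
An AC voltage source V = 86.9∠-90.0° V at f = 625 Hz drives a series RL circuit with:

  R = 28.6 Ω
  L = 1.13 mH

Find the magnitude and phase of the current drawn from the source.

Step 1 — Angular frequency: ω = 2π·f = 2π·625 = 3927 rad/s.
Step 2 — Component impedances:
  R: Z = R = 28.6 Ω
  L: Z = jωL = j·3927·0.00113 = 0 + j4.437 Ω
Step 3 — Series combination: Z_total = R + L = 28.6 + j4.437 Ω = 28.94∠8.8° Ω.
Step 4 — Source phasor: V = 86.9∠-90.0° V = 0 - j86.9 V.
Step 5 — Ohm's law: I = V / Z_total = (0 - j86.9) / (28.6 + j4.437) = -0.4604 - j2.967 A.
Step 6 — Convert to polar: |I| = 3.003 A, ∠I = -98.8°.

I = 3.003∠-98.8° A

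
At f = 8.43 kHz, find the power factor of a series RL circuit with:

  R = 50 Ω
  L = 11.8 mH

Step 1 — Angular frequency: ω = 2π·f = 2π·8430 = 5.297e+04 rad/s.
Step 2 — Component impedances:
  R: Z = R = 50 Ω
  L: Z = jωL = j·5.297e+04·0.0118 = 0 + j625 Ω
Step 3 — Series combination: Z_total = R + L = 50 + j625 Ω = 627∠85.4° Ω.
Step 4 — Power factor: PF = cos(φ) = Re(Z)/|Z| = 50/627 = 0.07974.
Step 5 — Type: Im(Z) = 625 ⇒ lagging (phase φ = 85.4°).

PF = 0.07974 (lagging, φ = 85.4°)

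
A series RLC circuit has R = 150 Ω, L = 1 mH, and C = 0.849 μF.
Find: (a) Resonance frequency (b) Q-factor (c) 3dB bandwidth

Step 1 — Resonance condition Im(Z)=0 gives ω₀ = 1/√(LC).
Step 2 — ω₀ = 1/√(0.001·8.49e-07) = 3.432e+04 rad/s.
Step 3 — f₀ = ω₀/(2π) = 5462 Hz.
Step 4 — Series Q: Q = ω₀L/R = 3.432e+04·0.001/150 = 0.2288.
Step 5 — 3dB bandwidth: Δω = ω₀/Q = 1.5e+05 rad/s; BW = Δω/(2π) = 2.387e+04 Hz.

(a) f₀ = 5462 Hz  (b) Q = 0.2288  (c) BW = 2.387e+04 Hz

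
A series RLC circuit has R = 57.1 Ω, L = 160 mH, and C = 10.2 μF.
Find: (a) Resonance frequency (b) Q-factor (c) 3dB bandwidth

Step 1 — Resonance: ω₀ = 1/√(LC) = 1/√(0.16·1.02e-05) = 782.8 rad/s.
Step 2 — f₀ = ω₀/(2π) = 124.6 Hz.
Step 3 — Series Q: Q = ω₀L/R = 782.8·0.16/57.1 = 2.193.
Step 4 — Bandwidth: Δω = ω₀/Q = 356.9 rad/s; BW = Δω/(2π) = 56.8 Hz.

(a) f₀ = 124.6 Hz  (b) Q = 2.193  (c) BW = 56.8 Hz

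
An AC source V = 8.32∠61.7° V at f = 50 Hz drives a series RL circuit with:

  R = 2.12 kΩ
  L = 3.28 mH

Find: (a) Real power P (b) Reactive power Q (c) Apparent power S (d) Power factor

Step 1 — Angular frequency: ω = 2π·f = 2π·50 = 314.2 rad/s.
Step 2 — Component impedances:
  R: Z = R = 2120 Ω
  L: Z = jωL = j·314.2·0.00328 = 0 + j1.03 Ω
Step 3 — Series combination: Z_total = R + L = 2120 + j1.03 Ω = 2120∠0.0° Ω.
Step 4 — Source phasor: V = 8.32∠61.7° V = 3.944 + j7.326 V.
Step 5 — Current: I = V / Z = 0.001862 + j0.003455 A = 0.003925∠61.7° A.
Step 6 — Complex power: S = V·I* = 0.03265 + j1.587e-05 VA.
Step 7 — Real power: P = Re(S) = 0.03265 W.
Step 8 — Reactive power: Q = Im(S) = 1.587e-05 VAR.
Step 9 — Apparent power: |S| = 0.03265 VA.
Step 10 — Power factor: PF = P/|S| = 1 (lagging).

(a) P = 0.03265 W  (b) Q = 1.587e-05 VAR  (c) S = 0.03265 VA  (d) PF = 1 (lagging)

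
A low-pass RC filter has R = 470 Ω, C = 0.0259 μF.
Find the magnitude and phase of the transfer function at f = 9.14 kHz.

Step 1 — Angular frequency: ω = 2π·9140 = 5.743e+04 rad/s.
Step 2 — Transfer function: H(jω) = 1/(1 + jωRC).
Step 3 — Denominator: 1 + jωRC = 1 + j·5.743e+04·470·2.59e-08 = 1 + j0.6991.
Step 4 — H = 0.6717 - j0.4696.
Step 5 — Magnitude: |H| = 0.8196 (-1.7 dB); phase: φ = -35.0°.

|H| = 0.8196 (-1.7 dB), φ = -35.0°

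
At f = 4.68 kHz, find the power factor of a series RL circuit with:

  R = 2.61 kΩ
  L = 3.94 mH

Step 1 — Angular frequency: ω = 2π·f = 2π·4680 = 2.941e+04 rad/s.
Step 2 — Component impedances:
  R: Z = R = 2610 Ω
  L: Z = jωL = j·2.941e+04·0.00394 = 0 + j115.9 Ω
Step 3 — Series combination: Z_total = R + L = 2610 + j115.9 Ω = 2613∠2.5° Ω.
Step 4 — Power factor: PF = cos(φ) = Re(Z)/|Z| = 2610/2612.6 = 0.999.
Step 5 — Type: Im(Z) = 115.9 ⇒ lagging (phase φ = 2.5°).

PF = 0.999 (lagging, φ = 2.5°)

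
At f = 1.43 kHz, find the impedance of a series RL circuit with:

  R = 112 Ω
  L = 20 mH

Step 1 — Angular frequency: ω = 2π·f = 2π·1430 = 8985 rad/s.
Step 2 — Component impedances:
  R: Z = R = 112 Ω
  L: Z = jωL = j·8985·0.02 = 0 + j179.7 Ω
Step 3 — Series combination: Z_total = R + L = 112 + j179.7 Ω = 211.7∠58.1° Ω.

Z = 112 + j179.7 Ω = 211.7∠58.1° Ω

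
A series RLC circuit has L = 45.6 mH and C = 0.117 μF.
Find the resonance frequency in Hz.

Step 1 — Resonance condition Im(Z)=0 gives ω₀ = 1/√(LC).
Step 2 — ω₀ = 1/√(0.0456·1.17e-07) = 1.369e+04 rad/s.
Step 3 — f₀ = ω₀/(2π) = 2179 Hz.

f₀ = 2179 Hz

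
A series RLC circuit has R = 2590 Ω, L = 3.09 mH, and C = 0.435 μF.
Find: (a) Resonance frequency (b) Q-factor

Step 1 — Resonance condition Im(Z)=0 gives ω₀ = 1/√(LC).
Step 2 — ω₀ = 1/√(0.00309·4.35e-07) = 2.728e+04 rad/s.
Step 3 — f₀ = ω₀/(2π) = 4341 Hz.
Step 4 — Series Q: Q = ω₀L/R = 2.728e+04·0.00309/2590 = 0.03254.

(a) f₀ = 4341 Hz  (b) Q = 0.03254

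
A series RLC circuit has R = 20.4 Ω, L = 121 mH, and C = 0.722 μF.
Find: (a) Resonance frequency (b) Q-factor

Step 1 — Resonance condition Im(Z)=0 gives ω₀ = 1/√(LC).
Step 2 — ω₀ = 1/√(0.121·7.22e-07) = 3383 rad/s.
Step 3 — f₀ = ω₀/(2π) = 538.5 Hz.
Step 4 — Series Q: Q = ω₀L/R = 3383·0.121/20.4 = 20.07.

(a) f₀ = 538.5 Hz  (b) Q = 20.07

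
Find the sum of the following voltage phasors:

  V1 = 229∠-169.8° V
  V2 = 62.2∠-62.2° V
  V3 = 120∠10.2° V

Step 1 — Convert each phasor to rectangular form:
  V1 = 229·(cos(-169.8°) + j·sin(-169.8°)) = -225.4 - j40.55 V
  V2 = 62.2·(cos(-62.2°) + j·sin(-62.2°)) = 29.01 - j55.02 V
  V3 = 120·(cos(10.2°) + j·sin(10.2°)) = 118.1 + j21.25 V
Step 2 — Sum components: V_total = -78.27 - j74.32 V.
Step 3 — Convert to polar: |V_total| = 107.9 V, ∠V_total = -136.5°.

V_total = 107.9∠-136.5° V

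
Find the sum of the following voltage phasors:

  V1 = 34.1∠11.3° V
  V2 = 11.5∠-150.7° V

Step 1 — Convert each phasor to rectangular form:
  V1 = 34.1·(cos(11.3°) + j·sin(11.3°)) = 33.44 + j6.682 V
  V2 = 11.5·(cos(-150.7°) + j·sin(-150.7°)) = -10.03 - j5.628 V
Step 2 — Sum components: V_total = 23.41 + j1.054 V.
Step 3 — Convert to polar: |V_total| = 23.43 V, ∠V_total = 2.6°.

V_total = 23.43∠2.6° V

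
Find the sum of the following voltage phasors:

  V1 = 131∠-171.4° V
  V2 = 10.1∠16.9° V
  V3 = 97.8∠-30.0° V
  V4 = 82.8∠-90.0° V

Step 1 — Convert each phasor to rectangular form:
  V1 = 131·(cos(-171.4°) + j·sin(-171.4°)) = -129.5 - j19.59 V
  V2 = 10.1·(cos(16.9°) + j·sin(16.9°)) = 9.664 + j2.936 V
  V3 = 97.8·(cos(-30.0°) + j·sin(-30.0°)) = 84.7 - j48.9 V
  V4 = 82.8·(cos(-90.0°) + j·sin(-90.0°)) = 0 - j82.8 V
Step 2 — Sum components: V_total = -35.17 - j148.4 V.
Step 3 — Convert to polar: |V_total| = 152.5 V, ∠V_total = -103.3°.

V_total = 152.5∠-103.3° V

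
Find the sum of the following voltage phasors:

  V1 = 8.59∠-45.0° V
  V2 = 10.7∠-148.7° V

Step 1 — Convert each phasor to rectangular form:
  V1 = 8.59·(cos(-45.0°) + j·sin(-45.0°)) = 6.074 - j6.074 V
  V2 = 10.7·(cos(-148.7°) + j·sin(-148.7°)) = -9.143 - j5.559 V
Step 2 — Sum components: V_total = -3.069 - j11.63 V.
Step 3 — Convert to polar: |V_total| = 12.03 V, ∠V_total = -104.8°.

V_total = 12.03∠-104.8° V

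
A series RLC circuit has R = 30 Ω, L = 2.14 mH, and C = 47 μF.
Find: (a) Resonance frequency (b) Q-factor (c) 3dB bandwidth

Step 1 — Resonance: ω₀ = 1/√(LC) = 1/√(0.00214·4.7e-05) = 3153 rad/s.
Step 2 — f₀ = ω₀/(2π) = 501.8 Hz.
Step 3 — Series Q: Q = ω₀L/R = 3153·0.00214/30 = 0.2249.
Step 4 — Bandwidth: Δω = ω₀/Q = 1.402e+04 rad/s; BW = Δω/(2π) = 2231 Hz.

(a) f₀ = 501.8 Hz  (b) Q = 0.2249  (c) BW = 2231 Hz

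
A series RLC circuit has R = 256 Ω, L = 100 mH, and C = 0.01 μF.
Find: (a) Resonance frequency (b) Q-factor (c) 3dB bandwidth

Step 1 — Resonance: ω₀ = 1/√(LC) = 1/√(0.1·1e-08) = 3.162e+04 rad/s.
Step 2 — f₀ = ω₀/(2π) = 5033 Hz.
Step 3 — Series Q: Q = ω₀L/R = 3.162e+04·0.1/256 = 12.35.
Step 4 — Bandwidth: Δω = ω₀/Q = 2560 rad/s; BW = Δω/(2π) = 407.4 Hz.

(a) f₀ = 5033 Hz  (b) Q = 12.35  (c) BW = 407.4 Hz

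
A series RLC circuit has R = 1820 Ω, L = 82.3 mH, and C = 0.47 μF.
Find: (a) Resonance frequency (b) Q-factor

Step 1 — Resonance condition Im(Z)=0 gives ω₀ = 1/√(LC).
Step 2 — ω₀ = 1/√(0.0823·4.7e-07) = 5085 rad/s.
Step 3 — f₀ = ω₀/(2π) = 809.2 Hz.
Step 4 — Series Q: Q = ω₀L/R = 5085·0.0823/1820 = 0.2299.

(a) f₀ = 809.2 Hz  (b) Q = 0.2299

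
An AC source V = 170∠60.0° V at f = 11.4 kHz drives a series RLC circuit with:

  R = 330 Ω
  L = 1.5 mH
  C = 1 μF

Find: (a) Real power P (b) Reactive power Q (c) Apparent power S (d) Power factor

Step 1 — Angular frequency: ω = 2π·f = 2π·1.14e+04 = 7.163e+04 rad/s.
Step 2 — Component impedances:
  R: Z = R = 330 Ω
  L: Z = jωL = j·7.163e+04·0.0015 = 0 + j107.4 Ω
  C: Z = 1/(jωC) = -j/(ω·C) = 0 - j13.96 Ω
Step 3 — Series combination: Z_total = R + L + C = 330 + j93.48 Ω = 343∠15.8° Ω.
Step 4 — Source phasor: V = 170∠60.0° V = 85 + j147.2 V.
Step 5 — Current: I = V / Z = 0.3554 + j0.3454 A = 0.4956∠44.2° A.
Step 6 — Complex power: S = V·I* = 81.07 + j22.97 VA.
Step 7 — Real power: P = Re(S) = 81.07 W.
Step 8 — Reactive power: Q = Im(S) = 22.97 VAR.
Step 9 — Apparent power: |S| = 84.26 VA.
Step 10 — Power factor: PF = P/|S| = 0.9621 (lagging).

(a) P = 81.07 W  (b) Q = 22.97 VAR  (c) S = 84.26 VA  (d) PF = 0.9621 (lagging)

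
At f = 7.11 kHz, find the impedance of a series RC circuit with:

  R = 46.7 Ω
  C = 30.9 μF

Step 1 — Angular frequency: ω = 2π·f = 2π·7110 = 4.467e+04 rad/s.
Step 2 — Component impedances:
  R: Z = R = 46.7 Ω
  C: Z = 1/(jωC) = -j/(ω·C) = 0 - j0.7244 Ω
Step 3 — Series combination: Z_total = R + C = 46.7 - j0.7244 Ω = 46.71∠-0.9° Ω.

Z = 46.7 - j0.7244 Ω = 46.71∠-0.9° Ω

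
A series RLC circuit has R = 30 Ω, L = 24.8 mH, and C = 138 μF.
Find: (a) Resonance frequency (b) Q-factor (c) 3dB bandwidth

Step 1 — Resonance condition Im(Z)=0 gives ω₀ = 1/√(LC).
Step 2 — ω₀ = 1/√(0.0248·0.000138) = 540.5 rad/s.
Step 3 — f₀ = ω₀/(2π) = 86.03 Hz.
Step 4 — Series Q: Q = ω₀L/R = 540.5·0.0248/30 = 0.4469.
Step 5 — 3dB bandwidth: Δω = ω₀/Q = 1210 rad/s; BW = Δω/(2π) = 192.5 Hz.

(a) f₀ = 86.03 Hz  (b) Q = 0.4469  (c) BW = 192.5 Hz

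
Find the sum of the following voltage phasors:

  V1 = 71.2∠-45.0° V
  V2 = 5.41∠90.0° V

Step 1 — Convert each phasor to rectangular form:
  V1 = 71.2·(cos(-45.0°) + j·sin(-45.0°)) = 50.35 - j50.35 V
  V2 = 5.41·(cos(90.0°) + j·sin(90.0°)) = 0 + j5.41 V
Step 2 — Sum components: V_total = 50.35 - j44.94 V.
Step 3 — Convert to polar: |V_total| = 67.48 V, ∠V_total = -41.8°.

V_total = 67.48∠-41.8° V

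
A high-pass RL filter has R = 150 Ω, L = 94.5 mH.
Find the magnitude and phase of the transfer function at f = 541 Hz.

Step 1 — Angular frequency: ω = 2π·541 = 3399 rad/s.
Step 2 — Transfer function: H(jω) = jωL/(R + jωL).
Step 3 — Numerator jωL = j·321.2; denominator R + jωL = 150 + j321.2.
Step 4 — H = 0.821 + j0.3834.
Step 5 — Magnitude: |H| = 0.9061 (-0.9 dB); phase: φ = 25.0°.

|H| = 0.9061 (-0.9 dB), φ = 25.0°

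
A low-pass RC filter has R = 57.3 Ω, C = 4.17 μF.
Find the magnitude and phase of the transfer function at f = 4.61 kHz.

Step 1 — Angular frequency: ω = 2π·4610 = 2.897e+04 rad/s.
Step 2 — Transfer function: H(jω) = 1/(1 + jωRC).
Step 3 — Denominator: 1 + jωRC = 1 + j·2.897e+04·57.3·4.17e-06 = 1 + j6.921.
Step 4 — H = 0.02045 - j0.1415.
Step 5 — Magnitude: |H| = 0.143 (-16.9 dB); phase: φ = -81.8°.

|H| = 0.143 (-16.9 dB), φ = -81.8°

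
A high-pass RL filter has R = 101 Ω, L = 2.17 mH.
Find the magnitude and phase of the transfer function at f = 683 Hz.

Step 1 — Angular frequency: ω = 2π·683 = 4291 rad/s.
Step 2 — Transfer function: H(jω) = jωL/(R + jωL).
Step 3 — Numerator jωL = j·9.312; denominator R + jωL = 101 + j9.312.
Step 4 — H = 0.008429 + j0.09142.
Step 5 — Magnitude: |H| = 0.09181 (-20.7 dB); phase: φ = 84.7°.

|H| = 0.09181 (-20.7 dB), φ = 84.7°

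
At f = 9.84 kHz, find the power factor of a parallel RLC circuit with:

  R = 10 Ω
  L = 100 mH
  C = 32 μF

Step 1 — Angular frequency: ω = 2π·f = 2π·9840 = 6.183e+04 rad/s.
Step 2 — Component impedances:
  R: Z = R = 10 Ω
  L: Z = jωL = j·6.183e+04·0.1 = 0 + j6183 Ω
  C: Z = 1/(jωC) = -j/(ω·C) = 0 - j0.5054 Ω
Step 3 — Parallel combination: 1/Z_total = 1/R + 1/L + 1/C; Z_total = 0.02549 - j0.5042 Ω = 0.5048∠-87.1° Ω.
Step 4 — Power factor: PF = cos(φ) = Re(Z)/|Z| = 0.0254867/0.504843 = 0.05048.
Step 5 — Type: Im(Z) = -0.5042 ⇒ leading (phase φ = -87.1°).

PF = 0.05048 (leading, φ = -87.1°)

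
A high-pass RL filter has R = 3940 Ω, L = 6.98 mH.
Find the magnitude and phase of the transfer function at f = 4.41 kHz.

Step 1 — Angular frequency: ω = 2π·4410 = 2.771e+04 rad/s.
Step 2 — Transfer function: H(jω) = jωL/(R + jωL).
Step 3 — Numerator jωL = j·193.4; denominator R + jωL = 3940 + j193.4.
Step 4 — H = 0.002404 + j0.04897.
Step 5 — Magnitude: |H| = 0.04903 (-26.2 dB); phase: φ = 87.2°.

|H| = 0.04903 (-26.2 dB), φ = 87.2°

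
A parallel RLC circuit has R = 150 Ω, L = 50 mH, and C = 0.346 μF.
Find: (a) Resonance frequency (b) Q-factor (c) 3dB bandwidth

Step 1 — Resonance: ω₀ = 1/√(LC) = 1/√(0.05·3.46e-07) = 7603 rad/s.
Step 2 — f₀ = ω₀/(2π) = 1210 Hz.
Step 3 — Parallel Q: Q = R/(ω₀L) = 150/(7603·0.05) = 0.3946.
Step 4 — Bandwidth: Δω = ω₀/Q = 1.927e+04 rad/s; BW = Δω/(2π) = 3067 Hz.

(a) f₀ = 1210 Hz  (b) Q = 0.3946  (c) BW = 3067 Hz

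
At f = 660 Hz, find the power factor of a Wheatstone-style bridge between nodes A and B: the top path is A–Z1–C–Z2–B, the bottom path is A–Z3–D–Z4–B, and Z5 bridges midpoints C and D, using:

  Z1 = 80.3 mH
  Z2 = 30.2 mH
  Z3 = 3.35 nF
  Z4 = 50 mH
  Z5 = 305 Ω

Step 1 — Angular frequency: ω = 2π·f = 2π·660 = 4147 rad/s.
Step 2 — Component impedances:
  Z1: Z = jωL = j·4147·0.0803 = 0 + j333 Ω
  Z2: Z = jωL = j·4147·0.0302 = 0 + j125.2 Ω
  Z3: Z = 1/(jωC) = -j/(ω·C) = 0 - j7.198e+04 Ω
  Z4: Z = jωL = j·4147·0.05 = 0 + j207.3 Ω
  Z5: Z = R = 305 Ω
Step 3 — Bridge requires nodal analysis (the Z5 bridge couples midpoints C and D, so the two paths cannot be reduced to a simple series/parallel combination). Setting node B to ground and injecting 1 A at node A, the 3-node admittance system at A, C, D solves to V_A = Z_AB = 24.18 + j434.7 Ω = 435.4∠86.8° Ω.
Step 4 — Power factor: PF = cos(φ) = Re(Z)/|Z| = 24.177/435.36 = 0.05553.
Step 5 — Type: Im(Z) = 434.7 ⇒ lagging (phase φ = 86.8°).

PF = 0.05553 (lagging, φ = 86.8°)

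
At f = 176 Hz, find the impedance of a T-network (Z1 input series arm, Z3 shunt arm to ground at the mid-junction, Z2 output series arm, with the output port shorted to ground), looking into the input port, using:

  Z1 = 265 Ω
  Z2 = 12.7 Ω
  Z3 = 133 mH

Step 1 — Angular frequency: ω = 2π·f = 2π·176 = 1106 rad/s.
Step 2 — Component impedances:
  Z1: Z = R = 265 Ω
  Z2: Z = R = 12.7 Ω
  Z3: Z = jωL = j·1106·0.133 = 0 + j147.1 Ω
Step 3 — With the output port shorted to ground, the output series arm Z2 runs from the junction to ground; the shunt arm Z3 also runs from the junction to ground. They appear in parallel: Z3 || Z2 = 12.61 + j1.089 Ω.
Step 4 — Series with input arm Z1: Z_in = Z1 + (Z3 || Z2) = 277.6 + j1.089 Ω = 277.6∠0.2° Ω.

Z = 277.6 + j1.089 Ω = 277.6∠0.2° Ω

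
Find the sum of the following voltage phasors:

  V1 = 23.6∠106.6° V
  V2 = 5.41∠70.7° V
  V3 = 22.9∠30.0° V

Step 1 — Convert each phasor to rectangular form:
  V1 = 23.6·(cos(106.6°) + j·sin(106.6°)) = -6.742 + j22.62 V
  V2 = 5.41·(cos(70.7°) + j·sin(70.7°)) = 1.788 + j5.106 V
  V3 = 22.9·(cos(30.0°) + j·sin(30.0°)) = 19.83 + j11.45 V
Step 2 — Sum components: V_total = 14.88 + j39.17 V.
Step 3 — Convert to polar: |V_total| = 41.9 V, ∠V_total = 69.2°.

V_total = 41.9∠69.2° V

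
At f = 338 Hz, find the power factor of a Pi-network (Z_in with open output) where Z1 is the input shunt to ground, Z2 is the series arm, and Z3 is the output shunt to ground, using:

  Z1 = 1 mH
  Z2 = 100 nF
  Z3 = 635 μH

Step 1 — Angular frequency: ω = 2π·f = 2π·338 = 2124 rad/s.
Step 2 — Component impedances:
  Z1: Z = jωL = j·2124·0.001 = 0 + j2.124 Ω
  Z2: Z = 1/(jωC) = -j/(ω·C) = 0 - j4709 Ω
  Z3: Z = jωL = j·2124·0.000635 = 0 + j1.349 Ω
Step 3 — With open output, the series arm Z2 and the output shunt Z3 appear in series to ground: Z2 + Z3 = 0 - j4707 Ω.
Step 4 — Parallel with input shunt Z1: Z_in = Z1 || (Z2 + Z3) = 0 + j2.125 Ω = 2.125∠90.0° Ω.
Step 5 — Power factor: PF = cos(φ) = Re(Z)/|Z| = -0/2.125 = -0.
Step 6 — Type: Im(Z) = 2.125 ⇒ lagging (phase φ = 90.0°).

PF = -0 (lagging, φ = 90.0°)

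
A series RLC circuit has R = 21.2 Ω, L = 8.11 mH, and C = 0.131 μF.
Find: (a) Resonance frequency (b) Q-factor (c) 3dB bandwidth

Step 1 — Resonance: ω₀ = 1/√(LC) = 1/√(0.00811·1.31e-07) = 3.068e+04 rad/s.
Step 2 — f₀ = ω₀/(2π) = 4883 Hz.
Step 3 — Series Q: Q = ω₀L/R = 3.068e+04·0.00811/21.2 = 11.74.
Step 4 — Bandwidth: Δω = ω₀/Q = 2614 rad/s; BW = Δω/(2π) = 416 Hz.

(a) f₀ = 4883 Hz  (b) Q = 11.74  (c) BW = 416 Hz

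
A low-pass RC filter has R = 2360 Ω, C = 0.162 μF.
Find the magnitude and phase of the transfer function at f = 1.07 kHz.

Step 1 — Angular frequency: ω = 2π·1070 = 6723 rad/s.
Step 2 — Transfer function: H(jω) = 1/(1 + jωRC).
Step 3 — Denominator: 1 + jωRC = 1 + j·6723·2360·1.62e-07 = 1 + j2.57.
Step 4 — H = 0.1315 - j0.3379.
Step 5 — Magnitude: |H| = 0.3626 (-8.8 dB); phase: φ = -68.7°.

|H| = 0.3626 (-8.8 dB), φ = -68.7°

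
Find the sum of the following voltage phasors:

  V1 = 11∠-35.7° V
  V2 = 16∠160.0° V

Step 1 — Convert each phasor to rectangular form:
  V1 = 11·(cos(-35.7°) + j·sin(-35.7°)) = 8.933 - j6.419 V
  V2 = 16·(cos(160.0°) + j·sin(160.0°)) = -15.04 + j5.472 V
Step 2 — Sum components: V_total = -6.102 - j0.9466 V.
Step 3 — Convert to polar: |V_total| = 6.175 V, ∠V_total = -171.2°.

V_total = 6.175∠-171.2° V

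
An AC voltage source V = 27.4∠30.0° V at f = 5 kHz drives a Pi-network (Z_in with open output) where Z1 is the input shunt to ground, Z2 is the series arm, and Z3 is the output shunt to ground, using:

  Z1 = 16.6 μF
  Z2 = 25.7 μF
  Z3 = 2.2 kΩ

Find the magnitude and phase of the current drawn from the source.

Step 1 — Angular frequency: ω = 2π·f = 2π·5000 = 3.142e+04 rad/s.
Step 2 — Component impedances:
  Z1: Z = 1/(jωC) = -j/(ω·C) = 0 - j1.918 Ω
  Z2: Z = 1/(jωC) = -j/(ω·C) = 0 - j1.239 Ω
  Z3: Z = R = 2200 Ω
Step 3 — With open output, the series arm Z2 and the output shunt Z3 appear in series to ground: Z2 + Z3 = 2200 - j1.239 Ω.
Step 4 — Parallel with input shunt Z1: Z_in = Z1 || (Z2 + Z3) = 0.001671 - j1.918 Ω = 1.918∠-90.0° Ω.
Step 5 — Source phasor: V = 27.4∠30.0° V = 23.73 + j13.7 V.
Step 6 — Ohm's law: I = V / Z_total = (23.73 + j13.7) / (0.001671 - j1.918) = -7.134 + j12.38 A.
Step 7 — Convert to polar: |I| = 14.29 A, ∠I = 120.0°.

I = 14.29∠120.0° A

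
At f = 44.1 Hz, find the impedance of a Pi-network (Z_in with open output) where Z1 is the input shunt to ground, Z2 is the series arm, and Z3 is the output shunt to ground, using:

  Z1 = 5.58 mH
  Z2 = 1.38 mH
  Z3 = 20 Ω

Step 1 — Angular frequency: ω = 2π·f = 2π·44.1 = 277.1 rad/s.
Step 2 — Component impedances:
  Z1: Z = jωL = j·277.1·0.00558 = 0 + j1.546 Ω
  Z2: Z = jωL = j·277.1·0.00138 = 0 + j0.3824 Ω
  Z3: Z = R = 20 Ω
Step 3 — With open output, the series arm Z2 and the output shunt Z3 appear in series to ground: Z2 + Z3 = 20 + j0.3824 Ω.
Step 4 — Parallel with input shunt Z1: Z_in = Z1 || (Z2 + Z3) = 0.1184 + j1.535 Ω = 1.539∠85.6° Ω.

Z = 0.1184 + j1.535 Ω = 1.539∠85.6° Ω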